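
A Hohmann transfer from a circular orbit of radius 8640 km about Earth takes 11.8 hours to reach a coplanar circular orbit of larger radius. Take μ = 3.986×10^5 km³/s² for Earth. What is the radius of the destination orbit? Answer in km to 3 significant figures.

Transfer time t = 11.8 hours = 42480 s, and t = π√(a_t³/μ).
So a_t = (μ t²/π²)^(1/3) = (3.986×10^5 × (42480)² / π²)^(1/3) = 41770 km.
Since a_t = (r₁ + r₂)/2, r₂ = 2a_t − r₁ = 2×41770 − 8640 = 74900 km.

r₂ = 74900 km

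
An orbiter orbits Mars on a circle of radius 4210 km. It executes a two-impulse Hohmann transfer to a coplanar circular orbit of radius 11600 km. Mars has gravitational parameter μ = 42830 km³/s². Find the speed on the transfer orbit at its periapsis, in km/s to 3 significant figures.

Transfer-ellipse semi-major axis a_t = (r₁ + r₂)/2 = (4210 + 11600)/2 = 7905 km.
At periapsis, r = 4210 km.
From the vis-viva equation, v = √[μ(2/r − 1/a_t)] = 3.864 km/s.

v = 3.86 km/s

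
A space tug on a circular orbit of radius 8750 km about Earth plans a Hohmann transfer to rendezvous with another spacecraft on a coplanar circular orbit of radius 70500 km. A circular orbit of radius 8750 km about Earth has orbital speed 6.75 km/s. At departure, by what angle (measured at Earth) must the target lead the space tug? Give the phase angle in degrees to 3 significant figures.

From the circular-orbit relation v² = μ/r at r = 8750 km: μ = v²r = (6.75)² × 8750 = 3.98672×10^5 km³/s².
The Hohmann ellipse has a_t = (r₁ + r₂)/2 = 39625 km.
Transfer time t = π√(a_t³/μ) = 39246 s.
The target's mean motion on its circular orbit is ω₂ = √(μ/r₂³) = 3.3731×10^-5 rad/s.
Angle swept by the target during transfer: ω₂·t = 1.3238 rad = 75.85°.
Arrival is 180° from departure on the ellipse, so φ = 180° − 75.85° = 104°.

φ = 104°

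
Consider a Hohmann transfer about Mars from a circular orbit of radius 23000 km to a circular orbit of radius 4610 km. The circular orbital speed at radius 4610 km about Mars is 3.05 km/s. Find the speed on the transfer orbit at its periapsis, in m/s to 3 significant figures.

v = 3940 m/s

From the circular-orbit relation v² = μ/r at r = 4610 km: μ = v²r = (3.05)² × 4610 = 42884.5 km³/s².
Transfer-ellipse semi-major axis a_t = (r₁ + r₂)/2 = (23000 + 4610)/2 = 13805 km.
At periapsis, r = 4610 km.
Applying v² = μ(2/r − 1/a_t): v = 3.937 km/s.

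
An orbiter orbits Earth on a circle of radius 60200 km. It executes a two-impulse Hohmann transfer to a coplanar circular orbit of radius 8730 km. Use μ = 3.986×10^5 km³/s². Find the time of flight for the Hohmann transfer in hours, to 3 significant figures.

Semi-major axis of the transfer orbit: a_t = (60200 + 8730)/2 = 34465 km.
By Kepler's third law the transfer-orbit period is T = 2π√(a_t³/μ), so t = T/2 = 31840 s.
Converting: 31840 s ÷ 3600 s/hour = 8.84 hours.

t = 8.84 hours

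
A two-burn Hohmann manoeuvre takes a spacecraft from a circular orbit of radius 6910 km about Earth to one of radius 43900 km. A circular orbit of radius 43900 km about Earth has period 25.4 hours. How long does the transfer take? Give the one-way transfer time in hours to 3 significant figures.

t = 5.59 hours

From Kepler's third law T² = 4π²r³/μ at r = 43900 km, T = 25.4 hours = 25.4 × 3600 s = 91440 s: μ = 4π²r³/T² = 3.99467×10^5 km³/s².
The Hohmann ellipse has a_t = (r₁ + r₂)/2 = 25405 km.
By Kepler's third law the transfer-orbit period is T = 2π√(a_t³/μ), so t = T/2 = 20130 s.
Converting: 20130 s ÷ 3600 s/hour = 5.59 hours.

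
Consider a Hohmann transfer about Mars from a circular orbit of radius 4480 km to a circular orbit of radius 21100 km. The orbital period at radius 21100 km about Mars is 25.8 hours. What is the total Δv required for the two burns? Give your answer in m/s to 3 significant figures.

From Kepler's third law T² = 4π²r³/μ at r = 21100 km, T = 25.8 hours = 25.8 × 3600 s = 92880 s: μ = 4π²r³/T² = 42989.5 km³/s².
The Hohmann ellipse has a_t = (r₁ + r₂)/2 = 12790 km.
Circular speed at r₁: v₁ = √(μ/r₁) = √(42989.5/4480) = 3.098 km/s.
On the transfer ellipse at r₁, vis-viva equation gives v_p = √[μ(2/r₁ − 1/a_t)] = 3.979 km/s.
First burn Δv₁ = |v_p − v₁| = 0.8810 km/s.
At r₂, v₂ = √(μ/r₂) = 1.4274 km/s.
Transfer-orbit speed at r₂: v_a = √[μ(2/r₂ − 1/a_t)] = 0.84478 km/s.
Second burn Δv₂ = |v₂ − v_a| = 0.5826 km/s.
Total Δv = Δv₁ + Δv₂ = 1.464 km/s.

Δv = 1460 m/s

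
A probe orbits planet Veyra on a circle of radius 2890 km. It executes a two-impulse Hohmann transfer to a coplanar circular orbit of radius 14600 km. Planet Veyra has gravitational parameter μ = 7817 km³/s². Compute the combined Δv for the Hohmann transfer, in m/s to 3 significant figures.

Semi-major axis of the transfer orbit: a_t = (2890 + 14600)/2 = 8745 km.
Circular speed at r₁: v₁ = √(μ/r₁) = √(7817/2890) = 1.6446 km/s.
On the transfer ellipse at r₁, v² = μ(2/r − 1/a) gives v_p = √[μ(2/r₁ − 1/a_t)] = 2.1250 km/s.
First burn Δv₁ = |v_p − v₁| = 0.4804 km/s.
Circular speed at r₂: v₂ = √(μ/r₂) = 0.7317 km/s.
Transfer-orbit speed at r₂: v_a = √[μ(2/r₂ − 1/a_t)] = 0.4206 km/s.
Second burn Δv₂ = |v₂ − v_a| = 0.3111 km/s.
Δv = Δv₁ + Δv₂ = 0.4804 + 0.3111 = 0.7915 km/s.

Δv = 791 m/s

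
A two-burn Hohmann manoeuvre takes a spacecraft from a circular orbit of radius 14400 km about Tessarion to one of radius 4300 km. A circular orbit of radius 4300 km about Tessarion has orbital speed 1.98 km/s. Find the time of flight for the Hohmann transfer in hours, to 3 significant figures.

t = 6.08 hours

From the circular-orbit relation v² = μ/r at r = 4300 km: μ = v²r = (1.98)² × 4300 = 16857.7 km³/s².
Transfer-ellipse semi-major axis a_t = (r₁ + r₂)/2 = (14400 + 4300)/2 = 9350 km.
By Kepler's third law the transfer-orbit period is T = 2π√(a_t³/μ), so t = T/2 = 21880 s.
Converting: 21880 s ÷ 3600 s/hour = 6.08 hours.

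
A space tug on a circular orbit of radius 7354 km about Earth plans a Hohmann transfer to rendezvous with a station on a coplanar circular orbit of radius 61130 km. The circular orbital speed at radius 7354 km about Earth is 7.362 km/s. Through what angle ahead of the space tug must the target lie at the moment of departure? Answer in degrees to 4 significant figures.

φ = 104.5°

From the circular-orbit relation v² = μ/r at r = 7354 km: μ = v²r = (7.362)² × 7354 = 3.98580×10^5 km³/s².
Transfer-ellipse semi-major axis a_t = (r₁ + r₂)/2 = (7354 + 61130)/2 = 34242 km.
Transfer time t = π√(a_t³/μ) = 31530 s.
The target's mean motion on its circular orbit is ω₂ = √(μ/r₂³) = 4.177×10^-5 rad/s.
Angle swept by the target during transfer: ω₂·t = 1.317 rad = 75.46°.
Arrival is 180° from departure on the ellipse, so φ = 180° − 75.46° = 104.5°.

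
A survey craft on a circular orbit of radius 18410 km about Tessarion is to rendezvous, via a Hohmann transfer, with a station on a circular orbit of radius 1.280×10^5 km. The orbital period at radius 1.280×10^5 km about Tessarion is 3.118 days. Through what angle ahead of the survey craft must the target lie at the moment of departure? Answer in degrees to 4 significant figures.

φ = 102.1°

From Kepler's third law T² = 4π²r³/μ at r = 1.280×10^5 km, T = 3.118 days = 3.118 × 86400 s = 2.693952×10^5 s: μ = 4π²r³/T² = 1.14080×10^6 km³/s².
The Hohmann ellipse has a_t = (r₁ + r₂)/2 = 73205 km.
The half-period of the transfer ellipse is t = π√(a_t³/μ) = 58258.1 s.
The target's mean motion on its circular orbit is ω₂ = √(μ/r₂³) = 2.33233×10^-5 rad/s.
Angle swept by the target during transfer: ω₂·t = 1.35877 rad = 77.852°.
Arrival is 180° from departure on the ellipse, so φ = 180° − 77.852° = 102.1°.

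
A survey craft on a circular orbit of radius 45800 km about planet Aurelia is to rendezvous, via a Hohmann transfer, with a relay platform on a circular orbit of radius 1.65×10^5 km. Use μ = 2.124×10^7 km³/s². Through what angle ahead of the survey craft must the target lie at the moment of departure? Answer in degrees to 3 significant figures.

Semi-major axis of the transfer orbit: a_t = (45800 + 1.650×10^5)/2 = 1.054×10^5 km.
Transfer time t = π√(a_t³/μ) = 23330 s.
The target's mean motion on its circular orbit is ω₂ = √(μ/r₂³) = 6.876×10^-5 rad/s.
Angle swept by the target during transfer: ω₂·t = 1.604 rad = 91.90°.
Arrival is 180° from departure on the ellipse, so φ = 180° − 91.90° = 88.1°.

φ = 88.1°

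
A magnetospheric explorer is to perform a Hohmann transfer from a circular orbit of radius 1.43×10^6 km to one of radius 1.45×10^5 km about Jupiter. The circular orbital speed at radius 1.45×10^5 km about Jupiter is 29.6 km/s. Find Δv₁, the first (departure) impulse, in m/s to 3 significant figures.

From the circular-orbit relation v² = μ/r at r = 1.45×10^5 km: μ = v²r = (29.6)² × 1.45×10^5 = 1.27043×10^8 km³/s².
Transfer-ellipse semi-major axis a_t = (r₁ + r₂)/2 = (1.430×10^6 + 1.450×10^5)/2 = 7.875×10^5 km.
On the circular orbit at r = 1.430×10^6 km, v_c = √(μ/r) = 9.426 km/s.
Vis-viva on the transfer ellipse at r = 1.430×10^6 km gives v_t = √[μ(2/r − 1/a_t)] = 4.045 km/s.
Δv₁ = |v_t − v_c| = |4.045 − 9.426| = 5.381 km/s.

Δv₁ = 5380 m/s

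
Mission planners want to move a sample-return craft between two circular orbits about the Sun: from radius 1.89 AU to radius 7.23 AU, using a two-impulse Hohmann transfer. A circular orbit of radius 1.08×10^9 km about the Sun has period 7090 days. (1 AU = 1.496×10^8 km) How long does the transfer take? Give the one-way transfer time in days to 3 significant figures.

t = 1780 days

From Kepler's third law T² = 4π²r³/μ at r = 1.08×10^9 km, T = 7090 days = 7090 × 86400 s = 6.12576×10^8 s: μ = 4π²r³/T² = 1.32529×10^11 km³/s².
In km: r₁ = 1.89 × 1.496×10^8 = 2.82744×10^8 km; r₂ = 7.23 × 1.496×10^8 = 1.081608×10^9 km.
Transfer-ellipse semi-major axis a_t = (r₁ + r₂)/2 = (2.82744×10^8 + 1.081608×10^9)/2 = 6.82176×10^8 km.
By Kepler's third law the transfer-orbit period is T = 2π√(a_t³/μ), so t = T/2 = 1.538×10^8 s.
Converting: 1.538×10^8 s ÷ 86400 s/day = 1780 days.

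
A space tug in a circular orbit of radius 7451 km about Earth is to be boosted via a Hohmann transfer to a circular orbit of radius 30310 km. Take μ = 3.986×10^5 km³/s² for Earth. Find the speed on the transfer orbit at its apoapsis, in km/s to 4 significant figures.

v = 2.278 km/s

Transfer-ellipse semi-major axis a_t = (r₁ + r₂)/2 = (7451 + 30310)/2 = 18880.5 km.
At apoapsis, r = 30310 km.
Vis-viva: v = √[μ(2/r − 1/a_t)] = √[3.986×10^5 × (2/30310 − 1/18880.5)] = 2.278 km/s.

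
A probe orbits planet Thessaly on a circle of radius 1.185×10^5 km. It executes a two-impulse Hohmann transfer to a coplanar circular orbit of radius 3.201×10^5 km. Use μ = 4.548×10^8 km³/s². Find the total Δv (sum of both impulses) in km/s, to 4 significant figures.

Semi-major axis of the transfer orbit: a_t = (1.185×10^5 + 3.201×10^5)/2 = 2.193×10^5 km.
Circular speed at r₁: v₁ = √(μ/r₁) = √(4.548×10^8/1.185×10^5) = 61.951 km/s.
On the transfer ellipse at r₁, v² = μ(2/r − 1/a) gives v_p = √[μ(2/r₁ − 1/a_t)] = 74.847 km/s.
First burn Δv₁ = |v_p − v₁| = 12.896 km/s.
Circular speed at r₂: v₂ = √(μ/r₂) = 37.693580 km/s.
Transfer-orbit speed at r₂: v_a = √[μ(2/r₂ − 1/a_t)] = 27.708132 km/s.
Second burn Δv₂ = |v₂ − v_a| = 9.9854 km/s.
Total Δv = Δv₁ + Δv₂ = 22.88 km/s.

Δv = 22.88 km/s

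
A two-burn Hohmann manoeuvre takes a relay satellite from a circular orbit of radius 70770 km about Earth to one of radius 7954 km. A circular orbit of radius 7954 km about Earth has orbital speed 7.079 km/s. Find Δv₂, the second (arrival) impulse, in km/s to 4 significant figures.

Δv₂ = 2.413 km/s

From the circular-orbit relation v² = μ/r at r = 7954 km: μ = v²r = (7.079)² × 7954 = 3.98593×10^5 km³/s².
Transfer-ellipse semi-major axis a_t = (r₁ + r₂)/2 = (70770 + 7954)/2 = 39362 km.
Circular speed at r = 7954 km: v_c = √(μ/r) = 7.079 km/s.
Transfer-orbit speed at the same r (vis-viva, a = a_t): v_t = √[μ(2/r − 1/a_t)] = 9.492 km/s.
Δv₂ = |v_t − v_c| = |9.492 − 7.079| = 2.413 km/s.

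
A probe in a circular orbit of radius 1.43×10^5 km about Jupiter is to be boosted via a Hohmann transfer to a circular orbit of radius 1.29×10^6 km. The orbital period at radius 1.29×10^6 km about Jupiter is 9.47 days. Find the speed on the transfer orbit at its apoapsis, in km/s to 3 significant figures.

v = 4.43 km/s

From Kepler's third law T² = 4π²r³/μ at r = 1.29×10^6 km, T = 9.47 days = 9.47 × 86400 s = 8.18208×10^5 s: μ = 4π²r³/T² = 1.26591×10^8 km³/s².
Transfer-ellipse semi-major axis a_t = (r₁ + r₂)/2 = (1.430×10^5 + 1.290×10^6)/2 = 7.165×10^5 km.
At apoapsis, r = 1.290×10^6 km.
Vis-viva: v = √[μ(2/r − 1/a_t)] = √[1.26591×10^8 × (2/1.290×10^6 − 1/7.165×10^5)] = 4.426 km/s.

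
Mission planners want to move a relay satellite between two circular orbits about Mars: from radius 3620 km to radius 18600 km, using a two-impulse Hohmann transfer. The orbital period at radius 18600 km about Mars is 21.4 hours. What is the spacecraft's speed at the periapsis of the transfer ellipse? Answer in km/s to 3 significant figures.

v = 4.45 km/s

From Kepler's third law T² = 4π²r³/μ at r = 18600 km, T = 21.4 hours = 21.4 × 3600 s = 77040 s: μ = 4π²r³/T² = 42802.2 km³/s².
Semi-major axis of the transfer orbit: a_t = (3620 + 18600)/2 = 11110 km.
The periapsis of the transfer ellipse is at r = 3620 km.
Applying v² = μ(2/r − 1/a_t): v = 4.449 km/s.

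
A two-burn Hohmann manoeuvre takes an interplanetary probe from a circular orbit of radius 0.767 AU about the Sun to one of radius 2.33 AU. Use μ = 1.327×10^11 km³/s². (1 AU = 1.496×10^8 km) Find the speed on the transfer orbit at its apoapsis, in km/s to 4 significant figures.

In km: r₁ = 0.767 × 1.496×10^8 = 1.147432×10^8 km; r₂ = 2.33 × 1.496×10^8 = 3.48568×10^8 km.
Transfer-ellipse semi-major axis a_t = (r₁ + r₂)/2 = (1.147432×10^8 + 3.48568×10^8)/2 = 2.316556×10^8 km.
The apoapsis of the transfer ellipse is at r = 3.48568×10^8 km.
Applying v² = μ(2/r − 1/a_t): v = 13.73 km/s.

v = 13.73 km/s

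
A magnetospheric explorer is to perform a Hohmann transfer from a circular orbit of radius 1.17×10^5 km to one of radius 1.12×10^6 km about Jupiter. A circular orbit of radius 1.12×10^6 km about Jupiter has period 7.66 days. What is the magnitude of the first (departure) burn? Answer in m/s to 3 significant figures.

From Kepler's third law T² = 4π²r³/μ at r = 1.12×10^6 km, T = 7.66 days = 7.66 × 86400 s = 6.61824×10^5 s: μ = 4π²r³/T² = 1.26628×10^8 km³/s².
Transfer-ellipse semi-major axis a_t = (r₁ + r₂)/2 = (1.170×10^5 + 1.120×10^6)/2 = 6.185×10^5 km.
Circular speed at r = 1.170×10^5 km: v_c = √(μ/r) = 32.90 km/s.
Transfer-orbit speed at the same r (vis-viva, a = a_t): v_t = √[μ(2/r − 1/a_t)] = 44.27 km/s.
Δv₁ = |v_t − v_c| = |44.27 − 32.90| = 11.37 km/s.

Δv₁ = 11400 m/s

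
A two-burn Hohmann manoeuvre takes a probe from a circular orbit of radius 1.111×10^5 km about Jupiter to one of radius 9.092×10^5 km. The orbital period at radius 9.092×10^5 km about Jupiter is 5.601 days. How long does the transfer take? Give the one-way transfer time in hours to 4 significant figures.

t = 28.25 hours

From Kepler's third law T² = 4π²r³/μ at r = 9.092×10^5 km, T = 5.601 days = 5.601 × 86400 s = 4.839264×10^5 s: μ = 4π²r³/T² = 1.26701×10^8 km³/s².
The Hohmann ellipse has a_t = (r₁ + r₂)/2 = 5.1015×10^5 km.
Half the transfer-orbit period gives t = π√(a_t³/μ) = 1.017×10^5 s.
Converting: 1.017×10^5 s ÷ 3600 s/hour = 28.25 hours.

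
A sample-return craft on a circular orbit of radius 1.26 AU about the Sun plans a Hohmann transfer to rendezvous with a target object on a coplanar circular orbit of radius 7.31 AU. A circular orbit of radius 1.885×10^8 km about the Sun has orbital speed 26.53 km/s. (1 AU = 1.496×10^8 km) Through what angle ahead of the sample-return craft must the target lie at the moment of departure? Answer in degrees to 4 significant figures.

φ = 99.22°

From the circular-orbit relation v² = μ/r at r = 1.885×10^8 km: μ = v²r = (26.53)² × 1.885×10^8 = 1.32674×10^11 km³/s².
In km: r₁ = 1.26 × 1.496×10^8 = 1.88496×10^8 km; r₂ = 7.31 × 1.496×10^8 = 1.093576×10^9 km.
Semi-major axis of the transfer orbit: a_t = (1.88496×10^8 + 1.093576×10^9)/2 = 6.41036×10^8 km.
The half-period of the transfer ellipse is t = π√(a_t³/μ) = 1.3998×10^8 s.
The target's mean motion on its circular orbit is ω₂ = √(μ/r₂³) = 1.0072×10^-8 rad/s.
Angle swept by the target during transfer: ω₂·t = 1.4099 rad = 80.78°.
The sample-return craft traverses 180° on the transfer ellipse, so the target must lead by 180° − 80.78° = 99.22°.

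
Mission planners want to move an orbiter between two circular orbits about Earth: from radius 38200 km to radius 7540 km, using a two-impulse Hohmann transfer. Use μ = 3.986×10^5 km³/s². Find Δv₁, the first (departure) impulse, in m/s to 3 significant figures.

Semi-major axis of the transfer orbit: a_t = (38200 + 7540)/2 = 22870 km.
On the circular orbit at r = 38200 km, v_c = √(μ/r) = 3.230 km/s.
Vis-viva on the transfer ellipse at r = 38200 km gives v_t = √[μ(2/r − 1/a_t)] = 1.855 km/s.
Δv₁ = |v_t − v_c| = |1.855 − 3.230| = 1.375 km/s.

Δv₁ = 1380 m/s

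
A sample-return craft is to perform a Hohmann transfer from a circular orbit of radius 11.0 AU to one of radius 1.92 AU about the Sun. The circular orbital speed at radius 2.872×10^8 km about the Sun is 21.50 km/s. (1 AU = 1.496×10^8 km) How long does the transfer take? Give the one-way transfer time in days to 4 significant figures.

t = 2998 days

From the circular-orbit relation v² = μ/r at r = 2.872×10^8 km: μ = v²r = (21.50)² × 2.872×10^8 = 1.32758×10^11 km³/s².
In km: r₁ = 11.0 × 1.496×10^8 = 1.6456×10^9 km; r₂ = 1.92 × 1.496×10^8 = 2.87232×10^8 km.
Transfer-ellipse semi-major axis a_t = (r₁ + r₂)/2 = (1.6456×10^9 + 2.87232×10^8)/2 = 9.66416×10^8 km.
Half the transfer-orbit period gives t = π√(a_t³/μ) = 2.590×10^8 s.
Converting: 2.590×10^8 s ÷ 86400 s/day = 2998 days.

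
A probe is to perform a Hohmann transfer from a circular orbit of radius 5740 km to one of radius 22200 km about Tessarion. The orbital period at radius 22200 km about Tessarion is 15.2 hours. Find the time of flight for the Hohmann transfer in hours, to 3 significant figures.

t = 3.79 hours

From Kepler's third law T² = 4π²r³/μ at r = 22200 km, T = 15.2 hours = 15.2 × 3600 s = 54720 s: μ = 4π²r³/T² = 1.44254×10^5 km³/s².
Transfer-ellipse semi-major axis a_t = (r₁ + r₂)/2 = (5740 + 22200)/2 = 13970 km.
Half the transfer-orbit period gives t = π√(a_t³/μ) = 13660 s.
Converting: 13660 s ÷ 3600 s/hour = 3.79 hours.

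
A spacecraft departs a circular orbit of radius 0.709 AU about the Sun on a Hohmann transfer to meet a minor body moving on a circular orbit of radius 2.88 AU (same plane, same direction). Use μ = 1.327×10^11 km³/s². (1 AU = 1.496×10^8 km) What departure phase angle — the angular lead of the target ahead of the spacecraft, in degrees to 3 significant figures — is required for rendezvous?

φ = 91.5°

In km: r₁ = 0.709 × 1.496×10^8 = 1.060664×10^8 km; r₂ = 2.88 × 1.496×10^8 = 4.30848×10^8 km.
Semi-major axis of the transfer orbit: a_t = (1.060664×10^8 + 4.30848×10^8)/2 = 2.684572×10^8 km.
Transfer time t = π√(a_t³/μ) = 3.7934×10^7 s.
The target's mean motion on its circular orbit is ω₂ = √(μ/r₂³) = 4.0733×10^-8 rad/s.
Angle swept by the target during transfer: ω₂·t = 1.5452 rad = 88.53°.
Arrival is 180° from departure on the ellipse, so φ = 180° − 88.53° = 91.5°.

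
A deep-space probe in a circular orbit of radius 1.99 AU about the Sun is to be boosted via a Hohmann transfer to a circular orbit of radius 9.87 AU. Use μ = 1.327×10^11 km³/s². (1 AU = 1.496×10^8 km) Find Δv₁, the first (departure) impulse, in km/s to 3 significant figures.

Δv₁ = 6.13 km/s

In km: r₁ = 1.99 × 1.496×10^8 = 2.97704×10^8 km; r₂ = 9.87 × 1.496×10^8 = 1.476552×10^9 km.
The Hohmann ellipse has a_t = (r₁ + r₂)/2 = 8.87128×10^8 km.
On the circular orbit at r = 2.97704×10^8 km, v_c = √(μ/r) = 21.113 km/s.
Transfer-orbit speed at the same r (vis-viva, a = a_t): v_t = √[μ(2/r − 1/a_t)] = 27.238 km/s.
Δv₁ = |v_t − v_c| = |27.238 − 21.113| = 6.125 km/s.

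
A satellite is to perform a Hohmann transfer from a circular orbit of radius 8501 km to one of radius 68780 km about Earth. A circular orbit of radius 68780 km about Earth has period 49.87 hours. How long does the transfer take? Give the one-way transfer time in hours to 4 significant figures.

t = 10.50 hours

From Kepler's third law T² = 4π²r³/μ at r = 68780 km, T = 49.87 hours = 49.87 × 3600 s = 1.79532×10^5 s: μ = 4π²r³/T² = 3.98531×10^5 km³/s².
The Hohmann ellipse has a_t = (r₁ + r₂)/2 = 38640.5 km.
By Kepler's third law the transfer-orbit period is T = 2π√(a_t³/μ), so t = T/2 = 37800 s.
Converting: 37800 s ÷ 3600 s/hour = 10.50 hours.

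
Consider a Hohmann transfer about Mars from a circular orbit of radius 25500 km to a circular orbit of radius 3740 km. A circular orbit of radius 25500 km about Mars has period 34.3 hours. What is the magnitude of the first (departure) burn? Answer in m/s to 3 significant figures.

From Kepler's third law T² = 4π²r³/μ at r = 25500 km, T = 34.3 hours = 34.3 × 3600 s = 1.2348×10^5 s: μ = 4π²r³/T² = 42932.6 km³/s².
Transfer-ellipse semi-major axis a_t = (r₁ + r₂)/2 = (25500 + 3740)/2 = 14620 km.
On the circular orbit at r = 25500 km, v_c = √(μ/r) = 1.29755 km/s.
Vis-viva on the transfer ellipse at r = 25500 km gives v_t = √[μ(2/r − 1/a_t)] = 0.656275 km/s.
Δv₁ = |v_t − v_c| = |0.656275 − 1.29755| = 0.6413 km/s.

Δv₁ = 641 m/s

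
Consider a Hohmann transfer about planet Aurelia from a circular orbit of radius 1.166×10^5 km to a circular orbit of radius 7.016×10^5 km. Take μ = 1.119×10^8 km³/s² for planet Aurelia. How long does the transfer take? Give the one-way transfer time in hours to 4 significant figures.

t = 21.59 hours

Transfer-ellipse semi-major axis a_t = (r₁ + r₂)/2 = (1.166×10^5 + 7.016×10^5)/2 = 4.091×10^5 km.
By Kepler's third law the transfer-orbit period is T = 2π√(a_t³/μ), so t = T/2 = 77710 s.
Converting: 77710 s ÷ 3600 s/hour = 21.59 hours.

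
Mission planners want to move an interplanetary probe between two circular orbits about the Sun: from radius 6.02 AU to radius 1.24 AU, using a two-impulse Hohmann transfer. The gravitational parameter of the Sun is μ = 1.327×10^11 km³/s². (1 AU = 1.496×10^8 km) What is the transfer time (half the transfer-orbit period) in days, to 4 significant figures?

In km: r₁ = 6.02 × 1.496×10^8 = 9.00592×10^8 km; r₂ = 1.24 × 1.496×10^8 = 1.85504×10^8 km.
Transfer-ellipse semi-major axis a_t = (r₁ + r₂)/2 = (9.00592×10^8 + 1.85504×10^8)/2 = 5.43048×10^8 km.
Half the transfer-orbit period gives t = π√(a_t³/μ) = 1.091×10^8 s.
Converting: 1.091×10^8 s ÷ 86400 s/day = 1263 days.

t = 1263 days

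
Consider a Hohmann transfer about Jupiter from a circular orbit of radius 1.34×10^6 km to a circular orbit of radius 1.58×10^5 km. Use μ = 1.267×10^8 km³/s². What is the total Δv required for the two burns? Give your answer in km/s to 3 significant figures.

Δv = 14.8 km/s

The Hohmann ellipse has a_t = (r₁ + r₂)/2 = 7.490×10^5 km.
At r₁ the circular-orbit speed is v₁ = √(μ/r₁) = 9.724 km/s.
Transfer-orbit speed at r₁ (v² = μ(2/r − 1/a)): v_a = √[μ(2/r₁ − 1/a_t)] = 4.466 km/s.
First burn Δv₁ = |v_a − v₁| = 5.258 km/s.
At r₂, v₂ = √(μ/r₂) = 28.318 km/s.
Transfer-orbit speed at r₂: v_p = √[μ(2/r₂ − 1/a_t)] = 37.877 km/s.
Second burn Δv₂ = |v₂ − v_p| = 9.559 km/s.
Δv = Δv₁ + Δv₂ = 5.258 + 9.559 = 14.82 km/s.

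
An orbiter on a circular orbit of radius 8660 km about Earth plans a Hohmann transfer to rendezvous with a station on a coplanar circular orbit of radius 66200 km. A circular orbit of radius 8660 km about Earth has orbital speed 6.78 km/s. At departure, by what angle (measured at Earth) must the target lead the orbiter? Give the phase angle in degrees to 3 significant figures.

From the circular-orbit relation v² = μ/r at r = 8660 km: μ = v²r = (6.78)² × 8660 = 3.98086×10^5 km³/s².
Semi-major axis of the transfer orbit: a_t = (8660 + 66200)/2 = 37430 km.
Transfer time t = π√(a_t³/μ) = 36057.1 s.
The target's mean motion on its circular orbit is ω₂ = √(μ/r₂³) = 3.70426×10^-5 rad/s.
Angle swept by the target during transfer: ω₂·t = 1.33565 rad = 76.53°.
The orbiter traverses 180° on the transfer ellipse, so the target must lead by 180° − 76.53° = 103°.

φ = 103°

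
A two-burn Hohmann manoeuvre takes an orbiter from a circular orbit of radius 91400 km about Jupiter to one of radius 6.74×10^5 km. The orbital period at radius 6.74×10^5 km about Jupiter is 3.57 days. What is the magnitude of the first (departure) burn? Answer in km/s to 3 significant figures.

From Kepler's third law T² = 4π²r³/μ at r = 6.74×10^5 km, T = 3.57 days = 3.57 × 86400 s = 3.08448×10^5 s: μ = 4π²r³/T² = 1.27050×10^8 km³/s².
The Hohmann ellipse has a_t = (r₁ + r₂)/2 = 3.827×10^5 km.
Circular speed at r = 91400 km: v_c = √(μ/r) = 37.28 km/s.
Vis-viva on the transfer ellipse at r = 91400 km gives v_t = √[μ(2/r − 1/a_t)] = 49.48 km/s.
Δv₁ = |v_t − v_c| = |49.48 − 37.28| = 12.20 km/s.

Δv₁ = 12.2 km/s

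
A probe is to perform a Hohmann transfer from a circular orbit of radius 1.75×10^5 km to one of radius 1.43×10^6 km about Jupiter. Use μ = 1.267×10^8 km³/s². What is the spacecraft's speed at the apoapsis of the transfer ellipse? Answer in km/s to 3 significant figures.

v = 4.40 km/s

Transfer-ellipse semi-major axis a_t = (r₁ + r₂)/2 = (1.750×10^5 + 1.430×10^6)/2 = 8.025×10^5 km.
At apoapsis, r = 1.430×10^6 km.
From the vis-viva equation, v = √[μ(2/r − 1/a_t)] = 4.396 km/s.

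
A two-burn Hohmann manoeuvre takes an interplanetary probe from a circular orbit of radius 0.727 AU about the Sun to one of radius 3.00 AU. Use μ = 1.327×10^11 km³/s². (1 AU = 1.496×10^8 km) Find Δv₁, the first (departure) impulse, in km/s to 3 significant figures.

Δv₁ = 9.39 km/s

In km: r₁ = 0.727 × 1.496×10^8 = 1.087592×10^8 km; r₂ = 3.00 × 1.496×10^8 = 4.488×10^8 km.
Semi-major axis of the transfer orbit: a_t = (1.087592×10^8 + 4.488×10^8)/2 = 2.787796×10^8 km.
On the circular orbit at r = 1.087592×10^8 km, v_c = √(μ/r) = 34.93 km/s.
Transfer-orbit speed at the same r (vis-viva, a = a_t): v_t = √[μ(2/r − 1/a_t)] = 44.32 km/s.
Δv₁ = |v_t − v_c| = |44.32 − 34.93| = 9.390 km/s.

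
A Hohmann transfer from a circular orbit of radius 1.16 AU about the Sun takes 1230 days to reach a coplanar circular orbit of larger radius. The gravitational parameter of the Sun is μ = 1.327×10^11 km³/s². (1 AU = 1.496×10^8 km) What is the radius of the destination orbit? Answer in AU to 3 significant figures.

r₂ = 5.97 AU

In km: r₁ = 1.16 × 1.496×10^8 = 1.73536×10^8 km.
Transfer time t = 1230 days = 1.06272×10^8 s, and t = π√(a_t³/μ).
So a_t = (μ t²/π²)^(1/3) = (1.327×10^11 × (1.06272×10^8)² / π²)^(1/3) = 5.3350×10^8 km.
Since a_t = (r₁ + r₂)/2, r₂ = 2a_t − r₁ = 2×5.3350×10^8 − 1.73536×10^8 = 8.93464×10^8 km.
In AU: r₂ = 8.93464×10^8 / 1.496×10^8 = 5.97 AU.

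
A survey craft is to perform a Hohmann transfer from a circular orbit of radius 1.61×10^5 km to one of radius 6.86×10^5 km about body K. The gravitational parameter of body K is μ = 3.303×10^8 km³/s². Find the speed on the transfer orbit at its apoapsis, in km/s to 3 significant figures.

The Hohmann ellipse has a_t = (r₁ + r₂)/2 = 4.235×10^5 km.
The apoapsis of the transfer ellipse is at r = 6.860×10^5 km.
Vis-viva: v = √[μ(2/r − 1/a_t)] = √[3.303×10^8 × (2/6.860×10^5 − 1/4.235×10^5)] = 13.53 km/s.

v = 13.5 km/s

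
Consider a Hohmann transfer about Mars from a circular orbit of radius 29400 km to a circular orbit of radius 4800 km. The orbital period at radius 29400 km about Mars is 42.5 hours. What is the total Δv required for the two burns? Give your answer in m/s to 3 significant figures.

Δv = 1500 m/s

From Kepler's third law T² = 4π²r³/μ at r = 29400 km, T = 42.5 hours = 42.5 × 3600 s = 1.530×10^5 s: μ = 4π²r³/T² = 42856.7 km³/s².
The Hohmann ellipse has a_t = (r₁ + r₂)/2 = 17100 km.
At r₁ the circular-orbit speed is v₁ = √(μ/r₁) = 1.2074 km/s.
On the transfer ellipse at r₁, vis-viva equation gives v_a = √[μ(2/r₁ − 1/a_t)] = 0.63967 km/s.
First burn Δv₁ = |v_a − v₁| = 0.5677 km/s.
At r₂, v₂ = √(μ/r₂) = 2.9881 km/s.
Transfer-orbit speed at r₂: v_p = √[μ(2/r₂ − 1/a_t)] = 3.9180 km/s.
Second burn Δv₂ = |v₂ − v_p| = 0.9299 km/s.
Total Δv = Δv₁ + Δv₂ = 1.498 km/s.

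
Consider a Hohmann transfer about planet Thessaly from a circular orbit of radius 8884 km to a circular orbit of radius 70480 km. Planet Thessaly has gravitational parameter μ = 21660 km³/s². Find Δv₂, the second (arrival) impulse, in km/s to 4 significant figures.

The Hohmann ellipse has a_t = (r₁ + r₂)/2 = 39682 km.
On the circular orbit at r = 70480 km, v_c = √(μ/r) = 0.5544 km/s.
Transfer-orbit speed at the same r (vis-viva, a = a_t): v_t = √[μ(2/r − 1/a_t)] = 0.2623 km/s.
Δv₂ = |v_t − v_c| = |0.2623 − 0.5544| = 0.2921 km/s.

Δv₂ = 0.2921 km/s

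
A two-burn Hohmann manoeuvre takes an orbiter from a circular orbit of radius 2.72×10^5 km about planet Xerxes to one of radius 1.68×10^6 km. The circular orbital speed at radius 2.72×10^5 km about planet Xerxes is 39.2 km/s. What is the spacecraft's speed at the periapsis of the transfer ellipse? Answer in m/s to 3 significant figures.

From the circular-orbit relation v² = μ/r at r = 2.72×10^5 km: μ = v²r = (39.2)² × 2.72×10^5 = 4.17966×10^8 km³/s².
Semi-major axis of the transfer orbit: a_t = (2.720×10^5 + 1.680×10^6)/2 = 9.760×10^5 km.
The periapsis of the transfer ellipse is at r = 2.720×10^5 km.
Applying v² = μ(2/r − 1/a_t): v = 51.43 km/s.

v = 51400 m/s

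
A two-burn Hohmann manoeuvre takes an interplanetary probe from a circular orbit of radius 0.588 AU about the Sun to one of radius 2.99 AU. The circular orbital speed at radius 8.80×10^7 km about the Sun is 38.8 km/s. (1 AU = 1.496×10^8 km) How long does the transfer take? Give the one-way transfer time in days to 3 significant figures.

From the circular-orbit relation v² = μ/r at r = 8.80×10^7 km: μ = v²r = (38.8)² × 8.80×10^7 = 1.32479×10^11 km³/s².
In km: r₁ = 0.588 × 1.496×10^8 = 8.79648×10^7 km; r₂ = 2.99 × 1.496×10^8 = 4.47304×10^8 km.
Semi-major axis of the transfer orbit: a_t = (8.79648×10^7 + 4.47304×10^8)/2 = 2.676344×10^8 km.
By Kepler's third law the transfer-orbit period is T = 2π√(a_t³/μ), so t = T/2 = 3.779×10^7 s.
Converting: 3.779×10^7 s ÷ 86400 s/day = 437 days.

t = 437 days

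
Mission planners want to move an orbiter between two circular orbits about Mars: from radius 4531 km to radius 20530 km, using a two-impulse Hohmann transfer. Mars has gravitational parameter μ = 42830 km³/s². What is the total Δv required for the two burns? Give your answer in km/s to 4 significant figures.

Δv = 1.437 km/s

Semi-major axis of the transfer orbit: a_t = (4531 + 20530)/2 = 12530.5 km.
Circular speed at r₁: v₁ = √(μ/r₁) = √(42830/4531) = 3.0745 km/s.
Transfer-orbit speed at r₁ (vis-viva): v_p = √[μ(2/r₁ − 1/a_t)] = 3.9354 km/s.
First burn Δv₁ = |v_p − v₁| = 0.8609 km/s.
Circular speed at r₂: v₂ = √(μ/r₂) = 1.44437 km/s.
Transfer-orbit speed at r₂: v_a = √[μ(2/r₂ − 1/a_t)] = 0.868545 km/s.
Second burn Δv₂ = |v₂ − v_a| = 0.5758 km/s.
Total Δv = Δv₁ + Δv₂ = 1.437 km/s.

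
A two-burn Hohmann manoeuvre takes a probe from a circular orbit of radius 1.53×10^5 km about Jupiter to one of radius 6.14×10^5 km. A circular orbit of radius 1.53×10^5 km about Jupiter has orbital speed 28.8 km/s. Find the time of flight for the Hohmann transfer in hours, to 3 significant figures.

From the circular-orbit relation v² = μ/r at r = 1.53×10^5 km: μ = v²r = (28.8)² × 1.53×10^5 = 1.26904×10^8 km³/s².
Transfer-ellipse semi-major axis a_t = (r₁ + r₂)/2 = (1.530×10^5 + 6.140×10^5)/2 = 3.835×10^5 km.
Transfer time t = π√(a_t³/μ) = π√((3.835×10^5)³ / 1.26904×10^8) = 66230 s.
Converting: 66230 s ÷ 3600 s/hour = 18.4 hours.

t = 18.4 hours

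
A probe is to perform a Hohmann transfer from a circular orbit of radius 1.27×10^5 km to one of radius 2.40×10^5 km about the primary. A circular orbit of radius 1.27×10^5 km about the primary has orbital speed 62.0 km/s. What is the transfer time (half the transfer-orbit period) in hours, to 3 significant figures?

t = 3.10 hours

From the circular-orbit relation v² = μ/r at r = 1.27×10^5 km: μ = v²r = (62.0)² × 1.27×10^5 = 4.88188×10^8 km³/s².
Semi-major axis of the transfer orbit: a_t = (1.270×10^5 + 2.400×10^5)/2 = 1.835×10^5 km.
By Kepler's third law the transfer-orbit period is T = 2π√(a_t³/μ), so t = T/2 = 11177 s.
Converting: 11177 s ÷ 3600 s/hour = 3.10 hours.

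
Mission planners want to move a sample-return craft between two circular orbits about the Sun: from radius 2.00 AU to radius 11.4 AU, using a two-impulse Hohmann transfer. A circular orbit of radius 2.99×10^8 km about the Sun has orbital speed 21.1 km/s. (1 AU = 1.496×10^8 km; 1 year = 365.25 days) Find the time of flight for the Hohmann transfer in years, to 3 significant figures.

From the circular-orbit relation v² = μ/r at r = 2.99×10^8 km: μ = v²r = (21.1)² × 2.99×10^8 = 1.33118×10^11 km³/s².
In km: r₁ = 2.00 × 1.496×10^8 = 2.992×10^8 km; r₂ = 11.4 × 1.496×10^8 = 1.70544×10^9 km.
Transfer-ellipse semi-major axis a_t = (r₁ + r₂)/2 = (2.992×10^8 + 1.70544×10^9)/2 = 1.00232×10^9 km.
Transfer time t = π√(a_t³/μ) = π√((1.00232×10^9)³ / 1.33118×10^11) = 2.732×10^8 s.
Converting: 2.732×10^8 s ÷ 3.15576×10^7 s/year (365.25 × 86400) = 8.66 years.

t = 8.66 years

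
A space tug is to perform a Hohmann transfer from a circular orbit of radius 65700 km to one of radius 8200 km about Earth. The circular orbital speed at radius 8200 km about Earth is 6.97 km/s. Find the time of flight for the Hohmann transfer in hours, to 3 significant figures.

t = 9.82 hours

From the circular-orbit relation v² = μ/r at r = 8200 km: μ = v²r = (6.97)² × 8200 = 3.98363×10^5 km³/s².
The Hohmann ellipse has a_t = (r₁ + r₂)/2 = 36950 km.
By Kepler's third law the transfer-orbit period is T = 2π√(a_t³/μ), so t = T/2 = 35350 s.
Converting: 35350 s ÷ 3600 s/hour = 9.82 hours.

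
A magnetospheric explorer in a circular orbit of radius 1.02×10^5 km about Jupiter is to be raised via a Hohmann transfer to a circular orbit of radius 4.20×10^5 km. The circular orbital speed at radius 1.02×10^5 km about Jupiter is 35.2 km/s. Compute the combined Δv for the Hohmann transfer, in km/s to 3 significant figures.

Δv = 16.0 km/s

From the circular-orbit relation v² = μ/r at r = 1.02×10^5 km: μ = v²r = (35.2)² × 1.02×10^5 = 1.26382×10^8 km³/s².
Semi-major axis of the transfer orbit: a_t = (1.020×10^5 + 4.200×10^5)/2 = 2.610×10^5 km.
At r₁ the circular-orbit speed is v₁ = √(μ/r₁) = 35.200 km/s.
On the transfer ellipse at r₁, vis-viva equation gives v_p = √[μ(2/r₁ − 1/a_t)] = 44.653 km/s.
First burn Δv₁ = |v_p − v₁| = 9.453 km/s.
Circular speed at r₂: v₂ = √(μ/r₂) = 17.347 km/s.
Transfer-orbit speed at r₂: v_a = √[μ(2/r₂ − 1/a_t)] = 10.844 km/s.
Second burn Δv₂ = |v₂ − v_a| = 6.503 km/s.
Δv = Δv₁ + Δv₂ = 9.453 + 6.503 = 15.96 km/s.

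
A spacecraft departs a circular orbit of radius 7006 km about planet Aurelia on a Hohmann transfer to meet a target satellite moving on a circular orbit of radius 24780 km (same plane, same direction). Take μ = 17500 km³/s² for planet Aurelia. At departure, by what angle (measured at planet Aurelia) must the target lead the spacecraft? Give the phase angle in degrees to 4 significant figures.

The Hohmann ellipse has a_t = (r₁ + r₂)/2 = 15893 km.
The half-period of the transfer ellipse is t = π√(a_t³/μ) = 47582 s.
The target's mean motion on its circular orbit is ω₂ = √(μ/r₂³) = 3.3913×10^-5 rad/s.
Angle swept by the target during transfer: ω₂·t = 1.6136 rad = 92.45°.
The spacecraft traverses 180° on the transfer ellipse, so the target must lead by 180° − 92.45° = 87.55°.

φ = 87.55°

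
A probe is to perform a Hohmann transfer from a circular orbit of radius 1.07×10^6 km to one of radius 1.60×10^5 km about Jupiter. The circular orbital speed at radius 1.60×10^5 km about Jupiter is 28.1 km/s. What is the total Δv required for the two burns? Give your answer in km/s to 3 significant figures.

From the circular-orbit relation v² = μ/r at r = 1.60×10^5 km: μ = v²r = (28.1)² × 1.60×10^5 = 1.26338×10^8 km³/s².
Semi-major axis of the transfer orbit: a_t = (1.070×10^6 + 1.600×10^5)/2 = 6.150×10^5 km.
At r₁ the circular-orbit speed is v₁ = √(μ/r₁) = 10.866 km/s.
On the transfer ellipse at r₁, vis-viva equation gives v_a = √[μ(2/r₁ − 1/a_t)] = 5.5424 km/s.
First burn Δv₁ = |v_a − v₁| = 5.324 km/s.
Circular speed at r₂: v₂ = √(μ/r₂) = 28.100 km/s.
Transfer-orbit speed at r₂: v_p = √[μ(2/r₂ − 1/a_t)] = 37.065 km/s.
Second burn Δv₂ = |v₂ − v_p| = 8.965 km/s.
Δv = Δv₁ + Δv₂ = 5.324 + 8.965 = 14.29 km/s.

Δv = 14.3 km/s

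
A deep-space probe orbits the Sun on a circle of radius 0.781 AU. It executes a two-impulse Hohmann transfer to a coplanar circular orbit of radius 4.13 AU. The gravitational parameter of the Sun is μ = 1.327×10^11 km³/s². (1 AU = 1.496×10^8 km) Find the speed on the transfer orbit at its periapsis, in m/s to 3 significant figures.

In km: r₁ = 0.781 × 1.496×10^8 = 1.168376×10^8 km; r₂ = 4.13 × 1.496×10^8 = 6.17848×10^8 km.
Transfer-ellipse semi-major axis a_t = (r₁ + r₂)/2 = (1.168376×10^8 + 6.17848×10^8)/2 = 3.673428×10^8 km.
At periapsis, r = 1.168376×10^8 km.
Applying v² = μ(2/r − 1/a_t): v = 43.71 km/s.

v = 43700 m/s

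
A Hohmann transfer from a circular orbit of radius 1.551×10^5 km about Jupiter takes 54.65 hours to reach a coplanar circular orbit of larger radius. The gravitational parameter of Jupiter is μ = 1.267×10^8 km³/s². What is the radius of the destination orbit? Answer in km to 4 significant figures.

r₂ = 1.429×10^6 km

Transfer time t = 54.65 hours = 1.9674×10^5 s, and t = π√(a_t³/μ).
So a_t = (μ t²/π²)^(1/3) = (1.267×10^8 × (1.9674×10^5)² / π²)^(1/3) = 7.9205×10^5 km.
Since a_t = (r₁ + r₂)/2, r₂ = 2a_t − r₁ = 2×7.9205×10^5 − 1.551×10^5 = 1.429×10^6 km.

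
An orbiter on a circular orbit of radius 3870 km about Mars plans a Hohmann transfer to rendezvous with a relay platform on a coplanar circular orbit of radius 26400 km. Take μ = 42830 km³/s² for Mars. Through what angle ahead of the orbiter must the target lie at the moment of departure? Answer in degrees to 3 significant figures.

Semi-major axis of the transfer orbit: a_t = (3870 + 26400)/2 = 15135 km.
Transfer time t = π√(a_t³/μ) = 28265 s.
Target angular speed ω₂ = √(μ/r₂³) = 4.8247×10^-5 rad/s.
Angle swept by the target during transfer: ω₂·t = 1.3637 rad = 78.13°.
The orbiter traverses 180° on the transfer ellipse, so the target must lead by 180° − 78.13° = 102°.

φ = 102°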